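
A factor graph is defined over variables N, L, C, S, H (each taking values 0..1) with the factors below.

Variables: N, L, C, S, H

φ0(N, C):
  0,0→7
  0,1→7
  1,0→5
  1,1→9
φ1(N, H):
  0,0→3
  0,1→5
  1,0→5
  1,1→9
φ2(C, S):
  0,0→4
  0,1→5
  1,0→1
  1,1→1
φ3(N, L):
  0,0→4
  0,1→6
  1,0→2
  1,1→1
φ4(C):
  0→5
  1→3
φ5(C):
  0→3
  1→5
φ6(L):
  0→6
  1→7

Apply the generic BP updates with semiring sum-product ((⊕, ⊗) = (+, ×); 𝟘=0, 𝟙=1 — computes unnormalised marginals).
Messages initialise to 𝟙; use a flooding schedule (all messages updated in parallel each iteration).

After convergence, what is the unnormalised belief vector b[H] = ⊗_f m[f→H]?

b[H] = [318465, 542745]

init: all messages = 𝟙 over 2 values
r1 m[φ0→N] = [14, 14]
r1 m[φ0→C] = [12, 16]
r1 m[φ1→N] = [8, 14]
r1 m[φ1→H] = [8, 14]
r1 m[φ2→C] = [9, 2]
r1 m[φ2→S] = [5, 6]
r1 m[φ3→N] = [10, 3]
r1 m[φ3→L] = [6, 7]
r1 m[φ4→C] = [5, 3]
r1 m[φ5→C] = [3, 5]
r1 m[φ6→L] = [6, 7]
r1 m[N→φ0] = [1, 1]
r1 m[N→φ1] = [1, 1]
r1 m[N→φ3] = [1, 1]
r1 m[L→φ3] = [1, 1]
r1 m[L→φ6] = [1, 1]
r1 m[C→φ0] = [1, 1]
r1 m[C→φ2] = [1, 1]
r1 m[C→φ4] = [1, 1]
r1 m[C→φ5] = [1, 1]
r1 m[S→φ2] = [1, 1]
r1 m[H→φ1] = [1, 1]
r2 m[φ0→N] = [14, 14]
r2 m[φ0→C] = [12, 16]
r2 m[φ1→N] = [8, 14]
r2 m[φ1→H] = [8, 14]
r2 m[φ2→C] = [9, 2]
r2 m[φ2→S] = [5, 6]
r2 m[φ3→N] = [10, 3]
r2 m[φ3→L] = [6, 7]
r2 m[φ4→C] = [5, 3]
r2 m[φ5→C] = [3, 5]
r2 m[φ6→L] = [6, 7]
r2 m[N→φ0] = [80, 42]
r2 m[N→φ1] = [140, 42]
r2 m[N→φ3] = [112, 196]
r2 m[L→φ3] = [6, 7]
r2 m[L→φ6] = [6, 7]
r2 m[C→φ0] = [135, 30]
r2 m[C→φ2] = [180, 240]
r2 m[C→φ4] = [324, 160]
r2 m[C→φ5] = [540, 96]
r2 m[S→φ2] = [1, 1]
r2 m[H→φ1] = [1, 1]
r3 m[φ0→N] = [1155, 945]
r3 m[φ0→C] = [770, 938]
r3 m[φ1→N] = [8, 14]
r3 m[φ1→H] = [630, 1078]
r3 m[φ2→C] = [9, 2]
r3 m[φ2→S] = [960, 1140]
r3 m[φ3→N] = [66, 19]
r3 m[φ3→L] = [840, 868]
r3 m[φ4→C] = [5, 3]
r3 m[φ5→C] = [3, 5]
r3 m[φ6→L] = [6, 7]
r3 m[N→φ0] = [80, 42]
r3 m[N→φ1] = [140, 42]
r3 m[N→φ3] = [112, 196]
r3 m[L→φ3] = [6, 7]
r3 m[L→φ6] = [6, 7]
r3 m[C→φ0] = [135, 30]
r3 m[C→φ2] = [180, 240]
r3 m[C→φ4] = [324, 160]
r3 m[C→φ5] = [540, 96]
r3 m[S→φ2] = [1, 1]
r3 m[H→φ1] = [1, 1]
r4 m[φ0→N] = [1155, 945]
r4 m[φ0→C] = [770, 938]
r4 m[φ1→N] = [8, 14]
r4 m[φ1→H] = [630, 1078]
r4 m[φ2→C] = [9, 2]
r4 m[φ2→S] = [960, 1140]
r4 m[φ3→N] = [66, 19]
r4 m[φ3→L] = [840, 868]
r4 m[φ4→C] = [5, 3]
r4 m[φ5→C] = [3, 5]
r4 m[φ6→L] = [6, 7]
r4 m[N→φ0] = [528, 266]
r4 m[N→φ1] = [76230, 17955]
r4 m[N→φ3] = [9240, 13230]
r4 m[L→φ3] = [6, 7]
r4 m[L→φ6] = [840, 868]
r4 m[C→φ0] = [135, 30]
r4 m[C→φ2] = [11550, 14070]
r4 m[C→φ4] = [20790, 9380]
r4 m[C→φ5] = [34650, 5628]
r4 m[S→φ2] = [1, 1]
r4 m[H→φ1] = [1, 1]
r5 m[φ0→N] = [1155, 945]
r5 m[φ0→C] = [5026, 6090]
r5 m[φ1→N] = [8, 14]
r5 m[φ1→H] = [318465, 542745]
r5 m[φ2→C] = [9, 2]
r5 m[φ2→S] = [60270, 71820]
r5 m[φ3→N] = [66, 19]
r5 m[φ3→L] = [63420, 68670]
r5 m[φ4→C] = [5, 3]
r5 m[φ5→C] = [3, 5]
r5 m[φ6→L] = [6, 7]
r5 m[N→φ0] = [528, 266]
r5 m[N→φ1] = [76230, 17955]
r5 m[N→φ3] = [9240, 13230]
r5 m[L→φ3] = [6, 7]
r5 m[L→φ6] = [840, 868]
r5 m[C→φ0] = [135, 30]
r5 m[C→φ2] = [11550, 14070]
r5 m[C→φ4] = [20790, 9380]
r5 m[C→φ5] = [34650, 5628]
r5 m[S→φ2] = [1, 1]
r5 m[H→φ1] = [1, 1]
r6 m[φ0→N] = [1155, 945]
r6 m[φ0→C] = [5026, 6090]
r6 m[φ1→N] = [8, 14]
r6 m[φ1→H] = [318465, 542745]
r6 m[φ2→C] = [9, 2]
r6 m[φ2→S] = [60270, 71820]
r6 m[φ3→N] = [66, 19]
r6 m[φ3→L] = [63420, 68670]
r6 m[φ4→C] = [5, 3]
r6 m[φ5→C] = [3, 5]
r6 m[φ6→L] = [6, 7]
r6 m[N→φ0] = [528, 266]
r6 m[N→φ1] = [76230, 17955]
r6 m[N→φ3] = [9240, 13230]
r6 m[L→φ3] = [6, 7]
r6 m[L→φ6] = [63420, 68670]
r6 m[C→φ0] = [135, 30]
r6 m[C→φ2] = [75390, 91350]
r6 m[C→φ4] = [135702, 60900]
r6 m[C→φ5] = [226170, 36540]
r6 m[S→φ2] = [1, 1]
r6 m[H→φ1] = [1, 1]
r7 m[φ0→N] = [1155, 945]
r7 m[φ0→C] = [5026, 6090]
r7 m[φ1→N] = [8, 14]
r7 m[φ1→H] = [318465, 542745]
r7 m[φ2→C] = [9, 2]
r7 m[φ2→S] = [392910, 468300]
r7 m[φ3→N] = [66, 19]
r7 m[φ3→L] = [63420, 68670]
r7 m[φ4→C] = [5, 3]
r7 m[φ5→C] = [3, 5]
r7 m[φ6→L] = [6, 7]
r7 m[N→φ0] = [528, 266]
r7 m[N→φ1] = [76230, 17955]
r7 m[N→φ3] = [9240, 13230]
r7 m[L→φ3] = [6, 7]
r7 m[L→φ6] = [63420, 68670]
r7 m[C→φ0] = [135, 30]
r7 m[C→φ2] = [75390, 91350]
r7 m[C→φ4] = [135702, 60900]
r7 m[C→φ5] = [226170, 36540]
r7 m[S→φ2] = [1, 1]
r7 m[H→φ1] = [1, 1]
r8 m[φ0→N] = [1155, 945]
r8 m[φ0→C] = [5026, 6090]
r8 m[φ1→N] = [8, 14]
r8 m[φ1→H] = [318465, 542745]
r8 m[φ2→C] = [9, 2]
r8 m[φ2→S] = [392910, 468300]
r8 m[φ3→N] = [66, 19]
r8 m[φ3→L] = [63420, 68670]
r8 m[φ4→C] = [5, 3]
r8 m[φ5→C] = [3, 5]
r8 m[φ6→L] = [6, 7]
r8 m[N→φ0] = [528, 266]
r8 m[N→φ1] = [76230, 17955]
r8 m[N→φ3] = [9240, 13230]
r8 m[L→φ3] = [6, 7]
r8 m[L→φ6] = [63420, 68670]
r8 m[C→φ0] = [135, 30]
r8 m[C→φ2] = [75390, 91350]
r8 m[C→φ4] = [135702, 60900]
r8 m[C→φ5] = [226170, 36540]
r8 m[S→φ2] = [1, 1]
r8 m[H→φ1] = [1, 1]
fixed point reached at round 8
b[H] = ⊗ incoming = [318465, 542745]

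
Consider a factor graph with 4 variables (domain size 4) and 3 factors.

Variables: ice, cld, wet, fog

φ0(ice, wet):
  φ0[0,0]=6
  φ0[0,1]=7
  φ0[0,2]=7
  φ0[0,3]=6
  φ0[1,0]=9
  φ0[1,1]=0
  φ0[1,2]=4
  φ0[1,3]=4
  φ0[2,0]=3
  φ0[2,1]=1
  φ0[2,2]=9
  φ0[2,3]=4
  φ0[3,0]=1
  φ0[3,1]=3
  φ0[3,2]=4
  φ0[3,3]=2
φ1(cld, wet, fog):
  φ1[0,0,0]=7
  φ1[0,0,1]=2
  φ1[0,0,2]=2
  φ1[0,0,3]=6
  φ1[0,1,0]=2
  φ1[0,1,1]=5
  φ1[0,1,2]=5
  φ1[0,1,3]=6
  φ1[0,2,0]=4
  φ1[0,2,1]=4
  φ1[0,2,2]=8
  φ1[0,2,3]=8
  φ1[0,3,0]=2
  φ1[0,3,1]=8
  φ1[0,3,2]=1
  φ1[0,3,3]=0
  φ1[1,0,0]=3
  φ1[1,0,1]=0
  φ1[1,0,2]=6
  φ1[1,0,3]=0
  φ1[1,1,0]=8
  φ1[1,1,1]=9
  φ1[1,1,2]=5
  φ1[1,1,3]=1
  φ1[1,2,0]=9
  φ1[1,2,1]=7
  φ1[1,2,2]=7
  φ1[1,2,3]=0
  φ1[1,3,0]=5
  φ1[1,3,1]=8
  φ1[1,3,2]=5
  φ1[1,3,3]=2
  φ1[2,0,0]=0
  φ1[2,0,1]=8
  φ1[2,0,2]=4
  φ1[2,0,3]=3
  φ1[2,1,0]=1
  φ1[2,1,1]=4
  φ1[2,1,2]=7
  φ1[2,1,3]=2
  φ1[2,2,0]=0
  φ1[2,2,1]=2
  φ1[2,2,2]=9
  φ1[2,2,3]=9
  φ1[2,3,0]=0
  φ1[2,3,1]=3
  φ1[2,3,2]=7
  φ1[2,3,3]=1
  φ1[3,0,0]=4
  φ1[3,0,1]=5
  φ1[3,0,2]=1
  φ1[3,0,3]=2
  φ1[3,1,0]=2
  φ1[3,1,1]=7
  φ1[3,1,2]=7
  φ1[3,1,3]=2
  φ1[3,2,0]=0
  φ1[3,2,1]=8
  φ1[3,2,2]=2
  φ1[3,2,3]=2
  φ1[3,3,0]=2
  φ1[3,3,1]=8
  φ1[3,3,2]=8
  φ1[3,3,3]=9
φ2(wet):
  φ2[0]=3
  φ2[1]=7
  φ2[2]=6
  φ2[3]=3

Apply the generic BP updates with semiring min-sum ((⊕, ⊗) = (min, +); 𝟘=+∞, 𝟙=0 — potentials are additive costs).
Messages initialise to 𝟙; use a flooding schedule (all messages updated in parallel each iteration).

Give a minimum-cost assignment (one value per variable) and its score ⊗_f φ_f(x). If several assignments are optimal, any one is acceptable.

init: all messages = 𝟙 over 4 values
r1 m[φ0→ice] = [6, 0, 1, 1]
r1 m[φ0→wet] = [1, 0, 4, 2]
r1 m[φ1→cld] = [0, 0, 0, 0]
r1 m[φ1→wet] = [0, 1, 0, 0]
r1 m[φ1→fog] = [0, 0, 1, 0]
r1 m[φ2→wet] = [3, 7, 6, 3]
r1 m[ice→φ0] = [0, 0, 0, 0]
r1 m[cld→φ1] = [0, 0, 0, 0]
r1 m[wet→φ0] = [0, 0, 0, 0]
r1 m[wet→φ1] = [0, 0, 0, 0]
r1 m[wet→φ2] = [0, 0, 0, 0]
r1 m[fog→φ1] = [0, 0, 0, 0]
r2 m[φ0→ice] = [6, 0, 1, 1]
r2 m[φ0→wet] = [1, 0, 4, 2]
r2 m[φ1→cld] = [0, 0, 0, 0]
r2 m[φ1→wet] = [0, 1, 0, 0]
r2 m[φ1→fog] = [0, 0, 1, 0]
r2 m[φ2→wet] = [3, 7, 6, 3]
r2 m[ice→φ0] = [0, 0, 0, 0]
r2 m[cld→φ1] = [0, 0, 0, 0]
r2 m[wet→φ0] = [3, 8, 6, 3]
r2 m[wet→φ1] = [4, 7, 10, 5]
r2 m[wet→φ2] = [1, 1, 4, 2]
r2 m[fog→φ1] = [0, 0, 0, 0]
r3 m[φ0→ice] = [9, 7, 6, 4]
r3 m[φ0→wet] = [1, 0, 4, 2]
r3 m[φ1→cld] = [5, 4, 4, 5]
r3 m[φ1→wet] = [0, 1, 0, 0]
r3 m[φ1→fog] = [4, 4, 5, 4]
r3 m[φ2→wet] = [3, 7, 6, 3]
r3 m[ice→φ0] = [0, 0, 0, 0]
r3 m[cld→φ1] = [0, 0, 0, 0]
r3 m[wet→φ0] = [3, 8, 6, 3]
r3 m[wet→φ1] = [4, 7, 10, 5]
r3 m[wet→φ2] = [1, 1, 4, 2]
r3 m[fog→φ1] = [0, 0, 0, 0]
r4 m[φ0→ice] = [9, 7, 6, 4]
r4 m[φ0→wet] = [1, 0, 4, 2]
r4 m[φ1→cld] = [5, 4, 4, 5]
r4 m[φ1→wet] = [0, 1, 0, 0]
r4 m[φ1→fog] = [4, 4, 5, 4]
r4 m[φ2→wet] = [3, 7, 6, 3]
r4 m[ice→φ0] = [0, 0, 0, 0]
r4 m[cld→φ1] = [0, 0, 0, 0]
r4 m[wet→φ0] = [3, 8, 6, 3]
r4 m[wet→φ1] = [4, 7, 10, 5]
r4 m[wet→φ2] = [1, 1, 4, 2]
r4 m[fog→φ1] = [0, 0, 0, 0]
fixed point reached at round 4
traceback from ice: (ice=3, cld=1, wet=0, fog=1), score=4

assignment: (ice=3, cld=1, wet=0, fog=1); score = 4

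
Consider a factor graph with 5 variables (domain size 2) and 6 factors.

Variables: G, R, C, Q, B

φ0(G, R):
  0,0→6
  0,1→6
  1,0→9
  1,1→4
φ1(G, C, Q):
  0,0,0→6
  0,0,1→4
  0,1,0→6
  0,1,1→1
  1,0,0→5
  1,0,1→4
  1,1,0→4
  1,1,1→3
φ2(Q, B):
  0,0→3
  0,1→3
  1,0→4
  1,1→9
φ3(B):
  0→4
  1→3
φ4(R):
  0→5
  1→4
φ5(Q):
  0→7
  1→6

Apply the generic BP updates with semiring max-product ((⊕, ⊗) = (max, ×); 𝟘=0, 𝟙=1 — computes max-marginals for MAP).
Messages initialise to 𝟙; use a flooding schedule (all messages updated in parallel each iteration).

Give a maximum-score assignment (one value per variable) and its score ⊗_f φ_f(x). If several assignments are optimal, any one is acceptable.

assignment: (G=1, R=0, C=0, Q=1, B=1); score = 29160

init: all messages = 𝟙 over 2 values
r1 m[φ0→G] = [6, 9]
r1 m[φ0→R] = [9, 6]
r1 m[φ1→G] = [6, 5]
r1 m[φ1→C] = [6, 6]
r1 m[φ1→Q] = [6, 4]
r1 m[φ2→Q] = [3, 9]
r1 m[φ2→B] = [4, 9]
r1 m[φ3→B] = [4, 3]
r1 m[φ4→R] = [5, 4]
r1 m[φ5→Q] = [7, 6]
r1 m[G→φ0] = [1, 1]
r1 m[G→φ1] = [1, 1]
r1 m[R→φ0] = [1, 1]
r1 m[R→φ4] = [1, 1]
r1 m[C→φ1] = [1, 1]
r1 m[Q→φ1] = [1, 1]
r1 m[Q→φ2] = [1, 1]
r1 m[Q→φ5] = [1, 1]
r1 m[B→φ2] = [1, 1]
r1 m[B→φ3] = [1, 1]
r2 m[φ0→G] = [6, 9]
r2 m[φ0→R] = [9, 6]
r2 m[φ1→G] = [6, 5]
r2 m[φ1→C] = [6, 6]
r2 m[φ1→Q] = [6, 4]
r2 m[φ2→Q] = [3, 9]
r2 m[φ2→B] = [4, 9]
r2 m[φ3→B] = [4, 3]
r2 m[φ4→R] = [5, 4]
r2 m[φ5→Q] = [7, 6]
r2 m[G→φ0] = [6, 5]
r2 m[G→φ1] = [6, 9]
r2 m[R→φ0] = [5, 4]
r2 m[R→φ4] = [9, 6]
r2 m[C→φ1] = [1, 1]
r2 m[Q→φ1] = [21, 54]
r2 m[Q→φ2] = [42, 24]
r2 m[Q→φ5] = [18, 36]
r2 m[B→φ2] = [4, 3]
r2 m[B→φ3] = [4, 9]
r3 m[φ0→G] = [30, 45]
r3 m[φ0→R] = [45, 36]
r3 m[φ1→G] = [216, 216]
r3 m[φ1→C] = [1944, 1458]
r3 m[φ1→Q] = [45, 36]
r3 m[φ2→Q] = [12, 27]
r3 m[φ2→B] = [126, 216]
r3 m[φ3→B] = [4, 3]
r3 m[φ4→R] = [5, 4]
r3 m[φ5→Q] = [7, 6]
r3 m[G→φ0] = [6, 5]
r3 m[G→φ1] = [6, 9]
r3 m[R→φ0] = [5, 4]
r3 m[R→φ4] = [9, 6]
r3 m[C→φ1] = [1, 1]
r3 m[Q→φ1] = [21, 54]
r3 m[Q→φ2] = [42, 24]
r3 m[Q→φ5] = [18, 36]
r3 m[B→φ2] = [4, 3]
r3 m[B→φ3] = [4, 9]
r4 m[φ0→G] = [30, 45]
r4 m[φ0→R] = [45, 36]
r4 m[φ1→G] = [216, 216]
r4 m[φ1→C] = [1944, 1458]
r4 m[φ1→Q] = [45, 36]
r4 m[φ2→Q] = [12, 27]
r4 m[φ2→B] = [126, 216]
r4 m[φ3→B] = [4, 3]
r4 m[φ4→R] = [5, 4]
r4 m[φ5→Q] = [7, 6]
r4 m[G→φ0] = [216, 216]
r4 m[G→φ1] = [30, 45]
r4 m[R→φ0] = [5, 4]
r4 m[R→φ4] = [45, 36]
r4 m[C→φ1] = [1, 1]
r4 m[Q→φ1] = [84, 162]
r4 m[Q→φ2] = [315, 216]
r4 m[Q→φ5] = [540, 972]
r4 m[B→φ2] = [4, 3]
r4 m[B→φ3] = [126, 216]
r5 m[φ0→G] = [30, 45]
r5 m[φ0→R] = [1944, 1296]
r5 m[φ1→G] = [648, 648]
r5 m[φ1→C] = [29160, 21870]
r5 m[φ1→Q] = [225, 180]
r5 m[φ2→Q] = [12, 27]
r5 m[φ2→B] = [945, 1944]
r5 m[φ3→B] = [4, 3]
r5 m[φ4→R] = [5, 4]
r5 m[φ5→Q] = [7, 6]
r5 m[G→φ0] = [216, 216]
r5 m[G→φ1] = [30, 45]
r5 m[R→φ0] = [5, 4]
r5 m[R→φ4] = [45, 36]
r5 m[C→φ1] = [1, 1]
r5 m[Q→φ1] = [84, 162]
r5 m[Q→φ2] = [315, 216]
r5 m[Q→φ5] = [540, 972]
r5 m[B→φ2] = [4, 3]
r5 m[B→φ3] = [126, 216]
r6 m[φ0→G] = [30, 45]
r6 m[φ0→R] = [1944, 1296]
r6 m[φ1→G] = [648, 648]
r6 m[φ1→C] = [29160, 21870]
r6 m[φ1→Q] = [225, 180]
r6 m[φ2→Q] = [12, 27]
r6 m[φ2→B] = [945, 1944]
r6 m[φ3→B] = [4, 3]
r6 m[φ4→R] = [5, 4]
r6 m[φ5→Q] = [7, 6]
r6 m[G→φ0] = [648, 648]
r6 m[G→φ1] = [30, 45]
r6 m[R→φ0] = [5, 4]
r6 m[R→φ4] = [1944, 1296]
r6 m[C→φ1] = [1, 1]
r6 m[Q→φ1] = [84, 162]
r6 m[Q→φ2] = [1575, 1080]
r6 m[Q→φ5] = [2700, 4860]
r6 m[B→φ2] = [4, 3]
r6 m[B→φ3] = [945, 1944]
r7 m[φ0→G] = [30, 45]
r7 m[φ0→R] = [5832, 3888]
r7 m[φ1→G] = [648, 648]
r7 m[φ1→C] = [29160, 21870]
r7 m[φ1→Q] = [225, 180]
r7 m[φ2→Q] = [12, 27]
r7 m[φ2→B] = [4725, 9720]
r7 m[φ3→B] = [4, 3]
r7 m[φ4→R] = [5, 4]
r7 m[φ5→Q] = [7, 6]
r7 m[G→φ0] = [648, 648]
r7 m[G→φ1] = [30, 45]
r7 m[R→φ0] = [5, 4]
r7 m[R→φ4] = [1944, 1296]
r7 m[C→φ1] = [1, 1]
r7 m[Q→φ1] = [84, 162]
r7 m[Q→φ2] = [1575, 1080]
r7 m[Q→φ5] = [2700, 4860]
r7 m[B→φ2] = [4, 3]
r7 m[B→φ3] = [945, 1944]
r8 m[φ0→G] = [30, 45]
r8 m[φ0→R] = [5832, 3888]
r8 m[φ1→G] = [648, 648]
r8 m[φ1→C] = [29160, 21870]
r8 m[φ1→Q] = [225, 180]
r8 m[φ2→Q] = [12, 27]
r8 m[φ2→B] = [4725, 9720]
r8 m[φ3→B] = [4, 3]
r8 m[φ4→R] = [5, 4]
r8 m[φ5→Q] = [7, 6]
r8 m[G→φ0] = [648, 648]
r8 m[G→φ1] = [30, 45]
r8 m[R→φ0] = [5, 4]
r8 m[R→φ4] = [5832, 3888]
r8 m[C→φ1] = [1, 1]
r8 m[Q→φ1] = [84, 162]
r8 m[Q→φ2] = [1575, 1080]
r8 m[Q→φ5] = [2700, 4860]
r8 m[B→φ2] = [4, 3]
r8 m[B→φ3] = [4725, 9720]
r9 m[φ0→G] = [30, 45]
r9 m[φ0→R] = [5832, 3888]
r9 m[φ1→G] = [648, 648]
r9 m[φ1→C] = [29160, 21870]
r9 m[φ1→Q] = [225, 180]
r9 m[φ2→Q] = [12, 27]
r9 m[φ2→B] = [4725, 9720]
r9 m[φ3→B] = [4, 3]
r9 m[φ4→R] = [5, 4]
r9 m[φ5→Q] = [7, 6]
r9 m[G→φ0] = [648, 648]
r9 m[G→φ1] = [30, 45]
r9 m[R→φ0] = [5, 4]
r9 m[R→φ4] = [5832, 3888]
r9 m[C→φ1] = [1, 1]
r9 m[Q→φ1] = [84, 162]
r9 m[Q→φ2] = [1575, 1080]
r9 m[Q→φ5] = [2700, 4860]
r9 m[B→φ2] = [4, 3]
r9 m[B→φ3] = [4725, 9720]
fixed point reached at round 9
traceback from G: (G=1, R=0, C=0, Q=1, B=1), score=29160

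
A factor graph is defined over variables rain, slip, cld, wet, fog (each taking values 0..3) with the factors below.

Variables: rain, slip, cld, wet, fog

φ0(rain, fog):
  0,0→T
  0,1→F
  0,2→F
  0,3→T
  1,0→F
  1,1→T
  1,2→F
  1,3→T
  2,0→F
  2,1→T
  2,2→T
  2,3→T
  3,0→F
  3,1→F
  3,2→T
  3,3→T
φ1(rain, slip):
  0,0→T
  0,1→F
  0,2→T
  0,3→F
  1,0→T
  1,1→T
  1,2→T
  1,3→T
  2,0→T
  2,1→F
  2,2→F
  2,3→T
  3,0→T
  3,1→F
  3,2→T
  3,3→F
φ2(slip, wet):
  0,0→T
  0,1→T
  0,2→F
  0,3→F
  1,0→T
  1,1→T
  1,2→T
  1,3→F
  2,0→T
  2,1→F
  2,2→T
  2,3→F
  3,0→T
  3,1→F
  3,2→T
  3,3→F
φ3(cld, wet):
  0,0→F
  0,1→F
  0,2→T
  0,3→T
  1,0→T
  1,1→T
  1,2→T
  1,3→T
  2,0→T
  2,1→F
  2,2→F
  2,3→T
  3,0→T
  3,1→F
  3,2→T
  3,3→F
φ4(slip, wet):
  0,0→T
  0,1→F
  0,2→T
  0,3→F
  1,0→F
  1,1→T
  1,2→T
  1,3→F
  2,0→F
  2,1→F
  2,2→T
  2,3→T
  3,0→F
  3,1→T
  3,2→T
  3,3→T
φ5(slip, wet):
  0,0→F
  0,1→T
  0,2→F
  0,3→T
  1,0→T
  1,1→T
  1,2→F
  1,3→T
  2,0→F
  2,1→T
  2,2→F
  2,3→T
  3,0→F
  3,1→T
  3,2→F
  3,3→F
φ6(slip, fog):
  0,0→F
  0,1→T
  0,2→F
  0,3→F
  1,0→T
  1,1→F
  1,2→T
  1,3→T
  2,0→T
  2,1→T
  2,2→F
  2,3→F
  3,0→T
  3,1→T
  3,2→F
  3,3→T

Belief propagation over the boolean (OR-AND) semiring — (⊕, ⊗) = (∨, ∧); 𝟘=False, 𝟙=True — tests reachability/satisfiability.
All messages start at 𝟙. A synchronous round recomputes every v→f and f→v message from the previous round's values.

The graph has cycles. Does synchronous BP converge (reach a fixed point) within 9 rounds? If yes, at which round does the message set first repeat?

CONVERGED at round 5

init: all messages = 𝟙 over 4 values
r1 m[φ0→rain] = [T, T, T, T]
r1 m[φ0→fog] = [T, T, T, T]
r1 m[φ1→rain] = [T, T, T, T]
r1 m[φ1→slip] = [T, T, T, T]
r1 m[φ2→slip] = [T, T, T, T]
r1 m[φ2→wet] = [T, T, T, F]
r1 m[φ3→cld] = [T, T, T, T]
r1 m[φ3→wet] = [T, T, T, T]
r1 m[φ4→slip] = [T, T, T, T]
r1 m[φ4→wet] = [T, T, T, T]
r1 m[φ5→slip] = [T, T, T, T]
r1 m[φ5→wet] = [T, T, F, T]
r1 m[φ6→slip] = [T, T, T, T]
r1 m[φ6→fog] = [T, T, T, T]
r1 m[rain→φ0] = [T, T, T, T]
r1 m[rain→φ1] = [T, T, T, T]
r1 m[slip→φ1] = [T, T, T, T]
r1 m[slip→φ2] = [T, T, T, T]
r1 m[slip→φ4] = [T, T, T, T]
r1 m[slip→φ5] = [T, T, T, T]
r1 m[slip→φ6] = [T, T, T, T]
r1 m[cld→φ3] = [T, T, T, T]
r1 m[wet→φ2] = [T, T, T, T]
r1 m[wet→φ3] = [T, T, T, T]
r1 m[wet→φ4] = [T, T, T, T]
r1 m[wet→φ5] = [T, T, T, T]
r1 m[fog→φ0] = [T, T, T, T]
r1 m[fog→φ6] = [T, T, T, T]
r2 m[φ0→rain] = [T, T, T, T]
r2 m[φ0→fog] = [T, T, T, T]
r2 m[φ1→rain] = [T, T, T, T]
r2 m[φ1→slip] = [T, T, T, T]
r2 m[φ2→slip] = [T, T, T, T]
r2 m[φ2→wet] = [T, T, T, F]
r2 m[φ3→cld] = [T, T, T, T]
r2 m[φ3→wet] = [T, T, T, T]
r2 m[φ4→slip] = [T, T, T, T]
r2 m[φ4→wet] = [T, T, T, T]
r2 m[φ5→slip] = [T, T, T, T]
r2 m[φ5→wet] = [T, T, F, T]
r2 m[φ6→slip] = [T, T, T, T]
r2 m[φ6→fog] = [T, T, T, T]
r2 m[rain→φ0] = [T, T, T, T]
r2 m[rain→φ1] = [T, T, T, T]
r2 m[slip→φ1] = [T, T, T, T]
r2 m[slip→φ2] = [T, T, T, T]
r2 m[slip→φ4] = [T, T, T, T]
r2 m[slip→φ5] = [T, T, T, T]
r2 m[slip→φ6] = [T, T, T, T]
r2 m[cld→φ3] = [T, T, T, T]
r2 m[wet→φ2] = [T, T, F, T]
r2 m[wet→φ3] = [T, T, F, F]
r2 m[wet→φ4] = [T, T, F, F]
r2 m[wet→φ5] = [T, T, T, F]
r2 m[fog→φ0] = [T, T, T, T]
r2 m[fog→φ6] = [T, T, T, T]
r3 m[φ0→rain] = [T, T, T, T]
r3 m[φ0→fog] = [T, T, T, T]
r3 m[φ1→rain] = [T, T, T, T]
r3 m[φ1→slip] = [T, T, T, T]
r3 m[φ2→slip] = [T, T, T, T]
r3 m[φ2→wet] = [T, T, T, F]
r3 m[φ3→cld] = [F, T, T, T]
r3 m[φ3→wet] = [T, T, T, T]
r3 m[φ4→slip] = [T, T, F, T]
r3 m[φ4→wet] = [T, T, T, T]
r3 m[φ5→slip] = [T, T, T, T]
r3 m[φ5→wet] = [T, T, F, T]
r3 m[φ6→slip] = [T, T, T, T]
r3 m[φ6→fog] = [T, T, T, T]
r3 m[rain→φ0] = [T, T, T, T]
r3 m[rain→φ1] = [T, T, T, T]
r3 m[slip→φ1] = [T, T, T, T]
r3 m[slip→φ2] = [T, T, T, T]
r3 m[slip→φ4] = [T, T, T, T]
r3 m[slip→φ5] = [T, T, T, T]
r3 m[slip→φ6] = [T, T, T, T]
r3 m[cld→φ3] = [T, T, T, T]
r3 m[wet→φ2] = [T, T, F, T]
r3 m[wet→φ3] = [T, T, F, F]
r3 m[wet→φ4] = [T, T, F, F]
r3 m[wet→φ5] = [T, T, T, F]
r3 m[fog→φ0] = [T, T, T, T]
r3 m[fog→φ6] = [T, T, T, T]
r4 m[φ0→rain] = [T, T, T, T]
r4 m[φ0→fog] = [T, T, T, T]
r4 m[φ1→rain] = [T, T, T, T]
r4 m[φ1→slip] = [T, T, T, T]
r4 m[φ2→slip] = [T, T, T, T]
r4 m[φ2→wet] = [T, T, T, F]
r4 m[φ3→cld] = [F, T, T, T]
r4 m[φ3→wet] = [T, T, T, T]
r4 m[φ4→slip] = [T, T, F, T]
r4 m[φ4→wet] = [T, T, T, T]
r4 m[φ5→slip] = [T, T, T, T]
r4 m[φ5→wet] = [T, T, F, T]
r4 m[φ6→slip] = [T, T, T, T]
r4 m[φ6→fog] = [T, T, T, T]
r4 m[rain→φ0] = [T, T, T, T]
r4 m[rain→φ1] = [T, T, T, T]
r4 m[slip→φ1] = [T, T, F, T]
r4 m[slip→φ2] = [T, T, F, T]
r4 m[slip→φ4] = [T, T, T, T]
r4 m[slip→φ5] = [T, T, F, T]
r4 m[slip→φ6] = [T, T, F, T]
r4 m[cld→φ3] = [T, T, T, T]
r4 m[wet→φ2] = [T, T, F, T]
r4 m[wet→φ3] = [T, T, F, F]
r4 m[wet→φ4] = [T, T, F, F]
r4 m[wet→φ5] = [T, T, T, F]
r4 m[fog→φ0] = [T, T, T, T]
r4 m[fog→φ6] = [T, T, T, T]
r5 m[φ0→rain] = [T, T, T, T]
r5 m[φ0→fog] = [T, T, T, T]
r5 m[φ1→rain] = [T, T, T, T]
r5 m[φ1→slip] = [T, T, T, T]
r5 m[φ2→slip] = [T, T, T, T]
r5 m[φ2→wet] = [T, T, T, F]
r5 m[φ3→cld] = [F, T, T, T]
r5 m[φ3→wet] = [T, T, T, T]
r5 m[φ4→slip] = [T, T, F, T]
r5 m[φ4→wet] = [T, T, T, T]
r5 m[φ5→slip] = [T, T, T, T]
r5 m[φ5→wet] = [T, T, F, T]
r5 m[φ6→slip] = [T, T, T, T]
r5 m[φ6→fog] = [T, T, T, T]
r5 m[rain→φ0] = [T, T, T, T]
r5 m[rain→φ1] = [T, T, T, T]
r5 m[slip→φ1] = [T, T, F, T]
r5 m[slip→φ2] = [T, T, F, T]
r5 m[slip→φ4] = [T, T, T, T]
r5 m[slip→φ5] = [T, T, F, T]
r5 m[slip→φ6] = [T, T, F, T]
r5 m[cld→φ3] = [T, T, T, T]
r5 m[wet→φ2] = [T, T, F, T]
r5 m[wet→φ3] = [T, T, F, F]
r5 m[wet→φ4] = [T, T, F, F]
r5 m[wet→φ5] = [T, T, T, F]
r5 m[fog→φ0] = [T, T, T, T]
r5 m[fog→φ6] = [T, T, T, T]
fixed point reached at round 5
messages reach a fixed point at round 5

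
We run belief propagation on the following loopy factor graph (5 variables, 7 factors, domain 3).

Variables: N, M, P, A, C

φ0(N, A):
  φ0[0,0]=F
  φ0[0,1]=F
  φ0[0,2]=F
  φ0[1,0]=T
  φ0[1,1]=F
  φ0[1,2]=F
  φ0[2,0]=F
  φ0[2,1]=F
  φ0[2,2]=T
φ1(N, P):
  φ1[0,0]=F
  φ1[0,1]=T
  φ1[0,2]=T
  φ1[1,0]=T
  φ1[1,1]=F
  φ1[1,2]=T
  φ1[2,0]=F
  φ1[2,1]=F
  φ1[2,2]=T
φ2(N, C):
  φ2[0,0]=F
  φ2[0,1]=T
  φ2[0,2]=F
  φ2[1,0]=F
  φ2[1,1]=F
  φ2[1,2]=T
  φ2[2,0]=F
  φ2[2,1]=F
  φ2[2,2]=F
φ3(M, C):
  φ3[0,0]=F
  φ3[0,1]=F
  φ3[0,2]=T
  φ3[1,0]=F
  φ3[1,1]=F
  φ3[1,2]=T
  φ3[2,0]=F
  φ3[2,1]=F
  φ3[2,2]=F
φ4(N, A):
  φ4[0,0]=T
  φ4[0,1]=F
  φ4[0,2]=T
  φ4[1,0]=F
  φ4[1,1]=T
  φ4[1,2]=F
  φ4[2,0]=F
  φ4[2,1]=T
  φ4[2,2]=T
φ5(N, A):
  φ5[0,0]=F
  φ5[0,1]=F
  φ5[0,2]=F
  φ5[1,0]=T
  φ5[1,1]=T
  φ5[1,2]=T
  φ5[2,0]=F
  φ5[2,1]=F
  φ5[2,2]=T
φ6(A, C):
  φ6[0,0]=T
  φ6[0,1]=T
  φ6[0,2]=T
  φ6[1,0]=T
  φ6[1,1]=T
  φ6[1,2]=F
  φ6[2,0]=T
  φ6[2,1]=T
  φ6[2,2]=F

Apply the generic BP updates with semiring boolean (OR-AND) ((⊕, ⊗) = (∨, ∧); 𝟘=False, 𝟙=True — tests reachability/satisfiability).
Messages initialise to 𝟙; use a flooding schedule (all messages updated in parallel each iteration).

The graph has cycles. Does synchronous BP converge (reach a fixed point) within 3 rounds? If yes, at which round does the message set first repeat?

init: all messages = 𝟙 over 3 values
r1 m[φ0→N] = [F, T, T]
r1 m[φ0→A] = [T, F, T]
r1 m[φ1→N] = [T, T, T]
r1 m[φ1→P] = [T, T, T]
r1 m[φ2→N] = [T, T, F]
r1 m[φ2→C] = [F, T, T]
r1 m[φ3→M] = [T, T, F]
r1 m[φ3→C] = [F, F, T]
r1 m[φ4→N] = [T, T, T]
r1 m[φ4→A] = [T, T, T]
r1 m[φ5→N] = [F, T, T]
r1 m[φ5→A] = [T, T, T]
r1 m[φ6→A] = [T, T, T]
r1 m[φ6→C] = [T, T, T]
r1 m[N→φ0] = [T, T, T]
r1 m[N→φ1] = [T, T, T]
r1 m[N→φ2] = [T, T, T]
r1 m[N→φ4] = [T, T, T]
r1 m[N→φ5] = [T, T, T]
r1 m[M→φ3] = [T, T, T]
r1 m[P→φ1] = [T, T, T]
r1 m[A→φ0] = [T, T, T]
r1 m[A→φ4] = [T, T, T]
r1 m[A→φ5] = [T, T, T]
r1 m[A→φ6] = [T, T, T]
r1 m[C→φ2] = [T, T, T]
r1 m[C→φ3] = [T, T, T]
r1 m[C→φ6] = [T, T, T]
r2 m[φ0→N] = [F, T, T]
r2 m[φ0→A] = [T, F, T]
r2 m[φ1→N] = [T, T, T]
r2 m[φ1→P] = [T, T, T]
r2 m[φ2→N] = [T, T, F]
r2 m[φ2→C] = [F, T, T]
r2 m[φ3→M] = [T, T, F]
r2 m[φ3→C] = [F, F, T]
r2 m[φ4→N] = [T, T, T]
r2 m[φ4→A] = [T, T, T]
r2 m[φ5→N] = [F, T, T]
r2 m[φ5→A] = [T, T, T]
r2 m[φ6→A] = [T, T, T]
r2 m[φ6→C] = [T, T, T]
r2 m[N→φ0] = [F, T, F]
r2 m[N→φ1] = [F, T, F]
r2 m[N→φ2] = [F, T, T]
r2 m[N→φ4] = [F, T, F]
r2 m[N→φ5] = [F, T, F]
r2 m[M→φ3] = [T, T, T]
r2 m[P→φ1] = [T, T, T]
r2 m[A→φ0] = [T, T, T]
r2 m[A→φ4] = [T, F, T]
r2 m[A→φ5] = [T, F, T]
r2 m[A→φ6] = [T, F, T]
r2 m[C→φ2] = [F, F, T]
r2 m[C→φ3] = [F, T, T]
r2 m[C→φ6] = [F, F, T]
r3 m[φ0→N] = [F, T, T]
r3 m[φ0→A] = [T, F, F]
r3 m[φ1→N] = [T, T, T]
r3 m[φ1→P] = [T, F, T]
r3 m[φ2→N] = [F, T, F]
r3 m[φ2→C] = [F, F, T]
r3 m[φ3→M] = [T, T, F]
r3 m[φ3→C] = [F, F, T]
r3 m[φ4→N] = [T, F, T]
r3 m[φ4→A] = [F, T, F]
r3 m[φ5→N] = [F, T, T]
r3 m[φ5→A] = [T, T, T]
r3 m[φ6→A] = [T, F, F]
r3 m[φ6→C] = [T, T, T]
r3 m[N→φ0] = [F, T, F]
r3 m[N→φ1] = [F, T, F]
r3 m[N→φ2] = [F, T, T]
r3 m[N→φ4] = [F, T, F]
r3 m[N→φ5] = [F, T, F]
r3 m[M→φ3] = [T, T, T]
r3 m[P→φ1] = [T, T, T]
r3 m[A→φ0] = [T, T, T]
r3 m[A→φ4] = [T, F, T]
r3 m[A→φ5] = [T, F, T]
r3 m[A→φ6] = [T, F, T]
r3 m[C→φ2] = [F, F, T]
r3 m[C→φ3] = [F, T, T]
r3 m[C→φ6] = [F, F, T]
no fixed point within 3 rounds

NOT CONVERGED within 3 rounds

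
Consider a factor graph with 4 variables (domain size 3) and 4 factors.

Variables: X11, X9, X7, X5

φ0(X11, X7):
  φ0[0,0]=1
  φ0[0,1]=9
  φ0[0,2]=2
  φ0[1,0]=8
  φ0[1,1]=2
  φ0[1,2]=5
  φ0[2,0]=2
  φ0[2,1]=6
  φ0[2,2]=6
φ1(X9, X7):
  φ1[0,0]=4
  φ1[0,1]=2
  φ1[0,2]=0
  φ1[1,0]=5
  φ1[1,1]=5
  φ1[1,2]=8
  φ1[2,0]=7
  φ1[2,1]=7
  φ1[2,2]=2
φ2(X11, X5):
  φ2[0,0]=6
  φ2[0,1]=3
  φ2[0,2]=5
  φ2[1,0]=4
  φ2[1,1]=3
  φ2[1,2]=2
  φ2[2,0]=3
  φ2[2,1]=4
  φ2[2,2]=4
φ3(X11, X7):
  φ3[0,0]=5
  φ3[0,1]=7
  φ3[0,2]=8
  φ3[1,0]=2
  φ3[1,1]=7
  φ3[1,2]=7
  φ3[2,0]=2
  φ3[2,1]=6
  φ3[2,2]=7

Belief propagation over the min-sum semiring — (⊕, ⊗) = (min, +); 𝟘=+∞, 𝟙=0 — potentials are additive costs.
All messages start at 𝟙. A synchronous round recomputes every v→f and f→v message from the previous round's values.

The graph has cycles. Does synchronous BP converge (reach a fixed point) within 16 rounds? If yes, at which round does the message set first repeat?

NOT CONVERGED within 16 rounds

init: all messages = 𝟙 over 3 values
r1 m[φ0→X11] = [1, 2, 2]
r1 m[φ0→X7] = [1, 2, 2]
r1 m[φ1→X9] = [0, 5, 2]
r1 m[φ1→X7] = [4, 2, 0]
r1 m[φ2→X11] = [3, 2, 3]
r1 m[φ2→X5] = [3, 3, 2]
r1 m[φ3→X11] = [5, 2, 2]
r1 m[φ3→X7] = [2, 6, 7]
r1 m[X11→φ0] = [0, 0, 0]
r1 m[X11→φ2] = [0, 0, 0]
r1 m[X11→φ3] = [0, 0, 0]
r1 m[X9→φ1] = [0, 0, 0]
r1 m[X7→φ0] = [0, 0, 0]
r1 m[X7→φ1] = [0, 0, 0]
r1 m[X7→φ3] = [0, 0, 0]
r1 m[X5→φ2] = [0, 0, 0]
r2 m[φ0→X11] = [1, 2, 2]
r2 m[φ0→X7] = [1, 2, 2]
r2 m[φ1→X9] = [0, 5, 2]
r2 m[φ1→X7] = [4, 2, 0]
r2 m[φ2→X11] = [3, 2, 3]
r2 m[φ2→X5] = [3, 3, 2]
r2 m[φ3→X11] = [5, 2, 2]
r2 m[φ3→X7] = [2, 6, 7]
r2 m[X11→φ0] = [8, 4, 5]
r2 m[X11→φ2] = [6, 4, 4]
r2 m[X11→φ3] = [4, 4, 5]
r2 m[X9→φ1] = [0, 0, 0]
r2 m[X7→φ0] = [6, 8, 7]
r2 m[X7→φ1] = [3, 8, 9]
r2 m[X7→φ3] = [5, 4, 2]
r2 m[X5→φ2] = [0, 0, 0]
r3 m[φ0→X11] = [7, 10, 8]
r3 m[φ0→X7] = [7, 6, 9]
r3 m[φ1→X9] = [7, 8, 10]
r3 m[φ1→X7] = [4, 2, 0]
r3 m[φ2→X11] = [3, 2, 3]
r3 m[φ2→X5] = [7, 7, 6]
r3 m[φ3→X11] = [10, 7, 7]
r3 m[φ3→X7] = [6, 11, 11]
r3 m[X11→φ0] = [8, 4, 5]
r3 m[X11→φ2] = [6, 4, 4]
r3 m[X11→φ3] = [4, 4, 5]
r3 m[X9→φ1] = [0, 0, 0]
r3 m[X7→φ0] = [6, 8, 7]
r3 m[X7→φ1] = [3, 8, 9]
r3 m[X7→φ3] = [5, 4, 2]
r3 m[X5→φ2] = [0, 0, 0]
r4 m[φ0→X11] = [7, 10, 8]
r4 m[φ0→X7] = [7, 6, 9]
r4 m[φ1→X9] = [7, 8, 10]
r4 m[φ1→X7] = [4, 2, 0]
r4 m[φ2→X11] = [3, 2, 3]
r4 m[φ2→X5] = [7, 7, 6]
r4 m[φ3→X11] = [10, 7, 7]
r4 m[φ3→X7] = [6, 11, 11]
r4 m[X11→φ0] = [13, 9, 10]
r4 m[X11→φ2] = [17, 17, 15]
r4 m[X11→φ3] = [10, 12, 11]
r4 m[X9→φ1] = [0, 0, 0]
r4 m[X7→φ0] = [10, 13, 11]
r4 m[X7→φ1] = [13, 17, 20]
r4 m[X7→φ3] = [11, 8, 9]
r4 m[X5→φ2] = [0, 0, 0]
r5 m[φ0→X11] = [11, 15, 12]
r5 m[φ0→X7] = [12, 11, 14]
r5 m[φ1→X9] = [17, 18, 20]
r5 m[φ1→X7] = [4, 2, 0]
r5 m[φ2→X11] = [3, 2, 3]
r5 m[φ2→X5] = [18, 19, 19]
r5 m[φ3→X11] = [15, 13, 13]
r5 m[φ3→X7] = [13, 17, 18]
r5 m[X11→φ0] = [13, 9, 10]
r5 m[X11→φ2] = [17, 17, 15]
r5 m[X11→φ3] = [10, 12, 11]
r5 m[X9→φ1] = [0, 0, 0]
r5 m[X7→φ0] = [10, 13, 11]
r5 m[X7→φ1] = [13, 17, 20]
r5 m[X7→φ3] = [11, 8, 9]
r5 m[X5→φ2] = [0, 0, 0]
r6 m[φ0→X11] = [11, 15, 12]
r6 m[φ0→X7] = [12, 11, 14]
r6 m[φ1→X9] = [17, 18, 20]
r6 m[φ1→X7] = [4, 2, 0]
r6 m[φ2→X11] = [3, 2, 3]
r6 m[φ2→X5] = [18, 19, 19]
r6 m[φ3→X11] = [15, 13, 13]
r6 m[φ3→X7] = [13, 17, 18]
r6 m[X11→φ0] = [18, 15, 16]
r6 m[X11→φ2] = [26, 28, 25]
r6 m[X11→φ3] = [14, 17, 15]
r6 m[X9→φ1] = [0, 0, 0]
r6 m[X7→φ0] = [17, 19, 18]
r6 m[X7→φ1] = [25, 28, 32]
r6 m[X7→φ3] = [16, 13, 14]
r6 m[X5→φ2] = [0, 0, 0]
r7 m[φ0→X11] = [18, 21, 19]
r7 m[φ0→X7] = [18, 17, 20]
r7 m[φ1→X9] = [29, 30, 32]
r7 m[φ1→X7] = [4, 2, 0]
r7 m[φ2→X11] = [3, 2, 3]
r7 m[φ2→X5] = [28, 29, 29]
r7 m[φ3→X11] = [20, 18, 18]
r7 m[φ3→X7] = [17, 21, 22]
r7 m[X11→φ0] = [18, 15, 16]
r7 m[X11→φ2] = [26, 28, 25]
r7 m[X11→φ3] = [14, 17, 15]
r7 m[X9→φ1] = [0, 0, 0]
r7 m[X7→φ0] = [17, 19, 18]
r7 m[X7→φ1] = [25, 28, 32]
r7 m[X7→φ3] = [16, 13, 14]
r7 m[X5→φ2] = [0, 0, 0]
r8 m[φ0→X11] = [18, 21, 19]
r8 m[φ0→X7] = [18, 17, 20]
r8 m[φ1→X9] = [29, 30, 32]
r8 m[φ1→X7] = [4, 2, 0]
r8 m[φ2→X11] = [3, 2, 3]
r8 m[φ2→X5] = [28, 29, 29]
r8 m[φ3→X11] = [20, 18, 18]
r8 m[φ3→X7] = [17, 21, 22]
r8 m[X11→φ0] = [23, 20, 21]
r8 m[X11→φ2] = [38, 39, 37]
r8 m[X11→φ3] = [21, 23, 22]
r8 m[X9→φ1] = [0, 0, 0]
r8 m[X7→φ0] = [21, 23, 22]
r8 m[X7→φ1] = [35, 38, 42]
r8 m[X7→φ3] = [22, 19, 20]
r8 m[X5→φ2] = [0, 0, 0]
r9 m[φ0→X11] = [22, 25, 23]
r9 m[φ0→X7] = [23, 22, 25]
r9 m[φ1→X9] = [39, 40, 42]
r9 m[φ1→X7] = [4, 2, 0]
r9 m[φ2→X11] = [3, 2, 3]
r9 m[φ2→X5] = [40, 41, 41]
r9 m[φ3→X11] = [26, 24, 24]
r9 m[φ3→X7] = [24, 28, 29]
r9 m[X11→φ0] = [23, 20, 21]
r9 m[X11→φ2] = [38, 39, 37]
r9 m[X11→φ3] = [21, 23, 22]
r9 m[X9→φ1] = [0, 0, 0]
r9 m[X7→φ0] = [21, 23, 22]
r9 m[X7→φ1] = [35, 38, 42]
r9 m[X7→φ3] = [22, 19, 20]
r9 m[X5→φ2] = [0, 0, 0]
r10 m[φ0→X11] = [22, 25, 23]
r10 m[φ0→X7] = [23, 22, 25]
r10 m[φ1→X9] = [39, 40, 42]
r10 m[φ1→X7] = [4, 2, 0]
r10 m[φ2→X11] = [3, 2, 3]
r10 m[φ2→X5] = [40, 41, 41]
r10 m[φ3→X11] = [26, 24, 24]
r10 m[φ3→X7] = [24, 28, 29]
r10 m[X11→φ0] = [29, 26, 27]
r10 m[X11→φ2] = [48, 49, 47]
r10 m[X11→φ3] = [25, 27, 26]
r10 m[X9→φ1] = [0, 0, 0]
r10 m[X7→φ0] = [28, 30, 29]
r10 m[X7→φ1] = [47, 50, 54]
r10 m[X7→φ3] = [27, 24, 25]
r10 m[X5→φ2] = [0, 0, 0]
r11 m[φ0→X11] = [29, 32, 30]
r11 m[φ0→X7] = [29, 28, 31]
r11 m[φ1→X9] = [51, 52, 54]
r11 m[φ1→X7] = [4, 2, 0]
r11 m[φ2→X11] = [3, 2, 3]
r11 m[φ2→X5] = [50, 51, 51]
r11 m[φ3→X11] = [31, 29, 29]
r11 m[φ3→X7] = [28, 32, 33]
r11 m[X11→φ0] = [29, 26, 27]
r11 m[X11→φ2] = [48, 49, 47]
r11 m[X11→φ3] = [25, 27, 26]
r11 m[X9→φ1] = [0, 0, 0]
r11 m[X7→φ0] = [28, 30, 29]
r11 m[X7→φ1] = [47, 50, 54]
r11 m[X7→φ3] = [27, 24, 25]
r11 m[X5→φ2] = [0, 0, 0]
r12 m[φ0→X11] = [29, 32, 30]
r12 m[φ0→X7] = [29, 28, 31]
r12 m[φ1→X9] = [51, 52, 54]
r12 m[φ1→X7] = [4, 2, 0]
r12 m[φ2→X11] = [3, 2, 3]
r12 m[φ2→X5] = [50, 51, 51]
r12 m[φ3→X11] = [31, 29, 29]
r12 m[φ3→X7] = [28, 32, 33]
r12 m[X11→φ0] = [34, 31, 32]
r12 m[X11→φ2] = [60, 61, 59]
r12 m[X11→φ3] = [32, 34, 33]
r12 m[X9→φ1] = [0, 0, 0]
r12 m[X7→φ0] = [32, 34, 33]
r12 m[X7→φ1] = [57, 60, 64]
r12 m[X7→φ3] = [33, 30, 31]
r12 m[X5→φ2] = [0, 0, 0]
r13 m[φ0→X11] = [33, 36, 34]
r13 m[φ0→X7] = [34, 33, 36]
r13 m[φ1→X9] = [61, 62, 64]
r13 m[φ1→X7] = [4, 2, 0]
r13 m[φ2→X11] = [3, 2, 3]
r13 m[φ2→X5] = [62, 63, 63]
r13 m[φ3→X11] = [37, 35, 35]
r13 m[φ3→X7] = [35, 39, 40]
r13 m[X11→φ0] = [34, 31, 32]
r13 m[X11→φ2] = [60, 61, 59]
r13 m[X11→φ3] = [32, 34, 33]
r13 m[X9→φ1] = [0, 0, 0]
r13 m[X7→φ0] = [32, 34, 33]
r13 m[X7→φ1] = [57, 60, 64]
r13 m[X7→φ3] = [33, 30, 31]
r13 m[X5→φ2] = [0, 0, 0]
r14 m[φ0→X11] = [33, 36, 34]
r14 m[φ0→X7] = [34, 33, 36]
r14 m[φ1→X9] = [61, 62, 64]
r14 m[φ1→X7] = [4, 2, 0]
r14 m[φ2→X11] = [3, 2, 3]
r14 m[φ2→X5] = [62, 63, 63]
r14 m[φ3→X11] = [37, 35, 35]
r14 m[φ3→X7] = [35, 39, 40]
r14 m[X11→φ0] = [40, 37, 38]
r14 m[X11→φ2] = [70, 71, 69]
r14 m[X11→φ3] = [36, 38, 37]
r14 m[X9→φ1] = [0, 0, 0]
r14 m[X7→φ0] = [39, 41, 40]
r14 m[X7→φ1] = [69, 72, 76]
r14 m[X7→φ3] = [38, 35, 36]
r14 m[X5→φ2] = [0, 0, 0]
r15 m[φ0→X11] = [40, 43, 41]
r15 m[φ0→X7] = [40, 39, 42]
r15 m[φ1→X9] = [73, 74, 76]
r15 m[φ1→X7] = [4, 2, 0]
r15 m[φ2→X11] = [3, 2, 3]
r15 m[φ2→X5] = [72, 73, 73]
r15 m[φ3→X11] = [42, 40, 40]
r15 m[φ3→X7] = [39, 43, 44]
r15 m[X11→φ0] = [40, 37, 38]
r15 m[X11→φ2] = [70, 71, 69]
r15 m[X11→φ3] = [36, 38, 37]
r15 m[X9→φ1] = [0, 0, 0]
r15 m[X7→φ0] = [39, 41, 40]
r15 m[X7→φ1] = [69, 72, 76]
r15 m[X7→φ3] = [38, 35, 36]
r15 m[X5→φ2] = [0, 0, 0]
r16 m[φ0→X11] = [40, 43, 41]
r16 m[φ0→X7] = [40, 39, 42]
r16 m[φ1→X9] = [73, 74, 76]
r16 m[φ1→X7] = [4, 2, 0]
r16 m[φ2→X11] = [3, 2, 3]
r16 m[φ2→X5] = [72, 73, 73]
r16 m[φ3→X11] = [42, 40, 40]
r16 m[φ3→X7] = [39, 43, 44]
r16 m[X11→φ0] = [45, 42, 43]
r16 m[X11→φ2] = [82, 83, 81]
r16 m[X11→φ3] = [43, 45, 44]
r16 m[X9→φ1] = [0, 0, 0]
r16 m[X7→φ0] = [43, 45, 44]
r16 m[X7→φ1] = [79, 82, 86]
r16 m[X7→φ3] = [44, 41, 42]
r16 m[X5→φ2] = [0, 0, 0]
no fixed point within 16 rounds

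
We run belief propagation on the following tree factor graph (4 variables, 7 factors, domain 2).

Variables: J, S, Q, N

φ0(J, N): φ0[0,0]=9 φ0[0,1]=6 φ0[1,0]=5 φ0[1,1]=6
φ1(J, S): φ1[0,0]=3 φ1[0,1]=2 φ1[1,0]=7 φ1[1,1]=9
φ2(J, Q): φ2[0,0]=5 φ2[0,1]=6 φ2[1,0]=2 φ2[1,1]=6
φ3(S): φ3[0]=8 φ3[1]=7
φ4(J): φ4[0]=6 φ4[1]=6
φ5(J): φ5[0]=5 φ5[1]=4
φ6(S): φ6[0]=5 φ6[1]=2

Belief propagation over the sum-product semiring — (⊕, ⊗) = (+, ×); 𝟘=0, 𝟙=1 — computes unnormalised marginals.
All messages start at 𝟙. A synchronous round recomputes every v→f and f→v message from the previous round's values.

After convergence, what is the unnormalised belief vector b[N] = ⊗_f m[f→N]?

b[N] = [829320, 760752]

init: all messages = 𝟙 over 2 values
r1 m[φ0→J] = [15, 11]
r1 m[φ0→N] = [14, 12]
r1 m[φ1→J] = [5, 16]
r1 m[φ1→S] = [10, 11]
r1 m[φ2→J] = [11, 8]
r1 m[φ2→Q] = [7, 12]
r1 m[φ3→S] = [8, 7]
r1 m[φ4→J] = [6, 6]
r1 m[φ5→J] = [5, 4]
r1 m[φ6→S] = [5, 2]
r1 m[J→φ0] = [1, 1]
r1 m[J→φ1] = [1, 1]
r1 m[J→φ2] = [1, 1]
r1 m[J→φ4] = [1, 1]
r1 m[J→φ5] = [1, 1]
r1 m[S→φ1] = [1, 1]
r1 m[S→φ3] = [1, 1]
r1 m[S→φ6] = [1, 1]
r1 m[Q→φ2] = [1, 1]
r1 m[N→φ0] = [1, 1]
r2 m[φ0→J] = [15, 11]
r2 m[φ0→N] = [14, 12]
r2 m[φ1→J] = [5, 16]
r2 m[φ1→S] = [10, 11]
r2 m[φ2→J] = [11, 8]
r2 m[φ2→Q] = [7, 12]
r2 m[φ3→S] = [8, 7]
r2 m[φ4→J] = [6, 6]
r2 m[φ5→J] = [5, 4]
r2 m[φ6→S] = [5, 2]
r2 m[J→φ0] = [1650, 3072]
r2 m[J→φ1] = [4950, 2112]
r2 m[J→φ2] = [2250, 4224]
r2 m[J→φ4] = [4125, 5632]
r2 m[J→φ5] = [4950, 8448]
r2 m[S→φ1] = [40, 14]
r2 m[S→φ3] = [50, 22]
r2 m[S→φ6] = [80, 77]
r2 m[Q→φ2] = [1, 1]
r2 m[N→φ0] = [1, 1]
r3 m[φ0→J] = [15, 11]
r3 m[φ0→N] = [30210, 28332]
r3 m[φ1→J] = [148, 406]
r3 m[φ1→S] = [29634, 28908]
r3 m[φ2→J] = [11, 8]
r3 m[φ2→Q] = [19698, 38844]
r3 m[φ3→S] = [8, 7]
r3 m[φ4→J] = [6, 6]
r3 m[φ5→J] = [5, 4]
r3 m[φ6→S] = [5, 2]
r3 m[J→φ0] = [1650, 3072]
r3 m[J→φ1] = [4950, 2112]
r3 m[J→φ2] = [2250, 4224]
r3 m[J→φ4] = [4125, 5632]
r3 m[J→φ5] = [4950, 8448]
r3 m[S→φ1] = [40, 14]
r3 m[S→φ3] = [50, 22]
r3 m[S→φ6] = [80, 77]
r3 m[Q→φ2] = [1, 1]
r3 m[N→φ0] = [1, 1]
r4 m[φ0→J] = [15, 11]
r4 m[φ0→N] = [30210, 28332]
r4 m[φ1→J] = [148, 406]
r4 m[φ1→S] = [29634, 28908]
r4 m[φ2→J] = [11, 8]
r4 m[φ2→Q] = [19698, 38844]
r4 m[φ3→S] = [8, 7]
r4 m[φ4→J] = [6, 6]
r4 m[φ5→J] = [5, 4]
r4 m[φ6→S] = [5, 2]
r4 m[J→φ0] = [48840, 77952]
r4 m[J→φ1] = [4950, 2112]
r4 m[J→φ2] = [66600, 107184]
r4 m[J→φ4] = [122100, 142912]
r4 m[J→φ5] = [146520, 214368]
r4 m[S→φ1] = [40, 14]
r4 m[S→φ3] = [148170, 57816]
r4 m[S→φ6] = [237072, 202356]
r4 m[Q→φ2] = [1, 1]
r4 m[N→φ0] = [1, 1]
r5 m[φ0→J] = [15, 11]
r5 m[φ0→N] = [829320, 760752]
r5 m[φ1→J] = [148, 406]
r5 m[φ1→S] = [29634, 28908]
r5 m[φ2→J] = [11, 8]
r5 m[φ2→Q] = [547368, 1042704]
r5 m[φ3→S] = [8, 7]
r5 m[φ4→J] = [6, 6]
r5 m[φ5→J] = [5, 4]
r5 m[φ6→S] = [5, 2]
r5 m[J→φ0] = [48840, 77952]
r5 m[J→φ1] = [4950, 2112]
r5 m[J→φ2] = [66600, 107184]
r5 m[J→φ4] = [122100, 142912]
r5 m[J→φ5] = [146520, 214368]
r5 m[S→φ1] = [40, 14]
r5 m[S→φ3] = [148170, 57816]
r5 m[S→φ6] = [237072, 202356]
r5 m[Q→φ2] = [1, 1]
r5 m[N→φ0] = [1, 1]
r6 m[φ0→J] = [15, 11]
r6 m[φ0→N] = [829320, 760752]
r6 m[φ1→J] = [148, 406]
r6 m[φ1→S] = [29634, 28908]
r6 m[φ2→J] = [11, 8]
r6 m[φ2→Q] = [547368, 1042704]
r6 m[φ3→S] = [8, 7]
r6 m[φ4→J] = [6, 6]
r6 m[φ5→J] = [5, 4]
r6 m[φ6→S] = [5, 2]
r6 m[J→φ0] = [48840, 77952]
r6 m[J→φ1] = [4950, 2112]
r6 m[J→φ2] = [66600, 107184]
r6 m[J→φ4] = [122100, 142912]
r6 m[J→φ5] = [146520, 214368]
r6 m[S→φ1] = [40, 14]
r6 m[S→φ3] = [148170, 57816]
r6 m[S→φ6] = [237072, 202356]
r6 m[Q→φ2] = [1, 1]
r6 m[N→φ0] = [1, 1]
fixed point reached at round 6
b[N] = ⊗ incoming = [829320, 760752]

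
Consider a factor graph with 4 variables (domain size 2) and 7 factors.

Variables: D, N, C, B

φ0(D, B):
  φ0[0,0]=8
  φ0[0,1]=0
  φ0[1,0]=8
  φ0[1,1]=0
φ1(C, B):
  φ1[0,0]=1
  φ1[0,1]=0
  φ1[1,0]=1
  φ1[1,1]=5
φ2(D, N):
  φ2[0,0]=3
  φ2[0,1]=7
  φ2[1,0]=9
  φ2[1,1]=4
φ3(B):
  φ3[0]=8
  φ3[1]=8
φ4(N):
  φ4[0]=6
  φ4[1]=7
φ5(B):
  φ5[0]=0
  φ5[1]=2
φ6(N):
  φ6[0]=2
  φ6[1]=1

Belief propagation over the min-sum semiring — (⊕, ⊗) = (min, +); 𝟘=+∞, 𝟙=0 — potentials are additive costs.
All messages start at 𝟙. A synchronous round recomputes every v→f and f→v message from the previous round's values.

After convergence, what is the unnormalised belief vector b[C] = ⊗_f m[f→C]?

init: all messages = 𝟙 over 2 values
r1 m[φ0→D] = [0, 0]
r1 m[φ0→B] = [8, 0]
r1 m[φ1→C] = [0, 1]
r1 m[φ1→B] = [1, 0]
r1 m[φ2→D] = [3, 4]
r1 m[φ2→N] = [3, 4]
r1 m[φ3→B] = [8, 8]
r1 m[φ4→N] = [6, 7]
r1 m[φ5→B] = [0, 2]
r1 m[φ6→N] = [2, 1]
r1 m[D→φ0] = [0, 0]
r1 m[D→φ2] = [0, 0]
r1 m[N→φ2] = [0, 0]
r1 m[N→φ4] = [0, 0]
r1 m[N→φ6] = [0, 0]
r1 m[C→φ1] = [0, 0]
r1 m[B→φ0] = [0, 0]
r1 m[B→φ1] = [0, 0]
r1 m[B→φ3] = [0, 0]
r1 m[B→φ5] = [0, 0]
r2 m[φ0→D] = [0, 0]
r2 m[φ0→B] = [8, 0]
r2 m[φ1→C] = [0, 1]
r2 m[φ1→B] = [1, 0]
r2 m[φ2→D] = [3, 4]
r2 m[φ2→N] = [3, 4]
r2 m[φ3→B] = [8, 8]
r2 m[φ4→N] = [6, 7]
r2 m[φ5→B] = [0, 2]
r2 m[φ6→N] = [2, 1]
r2 m[D→φ0] = [3, 4]
r2 m[D→φ2] = [0, 0]
r2 m[N→φ2] = [8, 8]
r2 m[N→φ4] = [5, 5]
r2 m[N→φ6] = [9, 11]
r2 m[C→φ1] = [0, 0]
r2 m[B→φ0] = [9, 10]
r2 m[B→φ1] = [16, 10]
r2 m[B→φ3] = [9, 2]
r2 m[B→φ5] = [17, 8]
r3 m[φ0→D] = [10, 10]
r3 m[φ0→B] = [11, 3]
r3 m[φ1→C] = [10, 15]
r3 m[φ1→B] = [1, 0]
r3 m[φ2→D] = [11, 12]
r3 m[φ2→N] = [3, 4]
r3 m[φ3→B] = [8, 8]
r3 m[φ4→N] = [6, 7]
r3 m[φ5→B] = [0, 2]
r3 m[φ6→N] = [2, 1]
r3 m[D→φ0] = [3, 4]
r3 m[D→φ2] = [0, 0]
r3 m[N→φ2] = [8, 8]
r3 m[N→φ4] = [5, 5]
r3 m[N→φ6] = [9, 11]
r3 m[C→φ1] = [0, 0]
r3 m[B→φ0] = [9, 10]
r3 m[B→φ1] = [16, 10]
r3 m[B→φ3] = [9, 2]
r3 m[B→φ5] = [17, 8]
r4 m[φ0→D] = [10, 10]
r4 m[φ0→B] = [11, 3]
r4 m[φ1→C] = [10, 15]
r4 m[φ1→B] = [1, 0]
r4 m[φ2→D] = [11, 12]
r4 m[φ2→N] = [3, 4]
r4 m[φ3→B] = [8, 8]
r4 m[φ4→N] = [6, 7]
r4 m[φ5→B] = [0, 2]
r4 m[φ6→N] = [2, 1]
r4 m[D→φ0] = [11, 12]
r4 m[D→φ2] = [10, 10]
r4 m[N→φ2] = [8, 8]
r4 m[N→φ4] = [5, 5]
r4 m[N→φ6] = [9, 11]
r4 m[C→φ1] = [0, 0]
r4 m[B→φ0] = [9, 10]
r4 m[B→φ1] = [19, 13]
r4 m[B→φ3] = [12, 5]
r4 m[B→φ5] = [20, 11]
r5 m[φ0→D] = [10, 10]
r5 m[φ0→B] = [19, 11]
r5 m[φ1→C] = [13, 18]
r5 m[φ1→B] = [1, 0]
r5 m[φ2→D] = [11, 12]
r5 m[φ2→N] = [13, 14]
r5 m[φ3→B] = [8, 8]
r5 m[φ4→N] = [6, 7]
r5 m[φ5→B] = [0, 2]
r5 m[φ6→N] = [2, 1]
r5 m[D→φ0] = [11, 12]
r5 m[D→φ2] = [10, 10]
r5 m[N→φ2] = [8, 8]
r5 m[N→φ4] = [5, 5]
r5 m[N→φ6] = [9, 11]
r5 m[C→φ1] = [0, 0]
r5 m[B→φ0] = [9, 10]
r5 m[B→φ1] = [19, 13]
r5 m[B→φ3] = [12, 5]
r5 m[B→φ5] = [20, 11]
r6 m[φ0→D] = [10, 10]
r6 m[φ0→B] = [19, 11]
r6 m[φ1→C] = [13, 18]
r6 m[φ1→B] = [1, 0]
r6 m[φ2→D] = [11, 12]
r6 m[φ2→N] = [13, 14]
r6 m[φ3→B] = [8, 8]
r6 m[φ4→N] = [6, 7]
r6 m[φ5→B] = [0, 2]
r6 m[φ6→N] = [2, 1]
r6 m[D→φ0] = [11, 12]
r6 m[D→φ2] = [10, 10]
r6 m[N→φ2] = [8, 8]
r6 m[N→φ4] = [15, 15]
r6 m[N→φ6] = [19, 21]
r6 m[C→φ1] = [0, 0]
r6 m[B→φ0] = [9, 10]
r6 m[B→φ1] = [27, 21]
r6 m[B→φ3] = [20, 13]
r6 m[B→φ5] = [28, 19]
r7 m[φ0→D] = [10, 10]
r7 m[φ0→B] = [19, 11]
r7 m[φ1→C] = [21, 26]
r7 m[φ1→B] = [1, 0]
r7 m[φ2→D] = [11, 12]
r7 m[φ2→N] = [13, 14]
r7 m[φ3→B] = [8, 8]
r7 m[φ4→N] = [6, 7]
r7 m[φ5→B] = [0, 2]
r7 m[φ6→N] = [2, 1]
r7 m[D→φ0] = [11, 12]
r7 m[D→φ2] = [10, 10]
r7 m[N→φ2] = [8, 8]
r7 m[N→φ4] = [15, 15]
r7 m[N→φ6] = [19, 21]
r7 m[C→φ1] = [0, 0]
r7 m[B→φ0] = [9, 10]
r7 m[B→φ1] = [27, 21]
r7 m[B→φ3] = [20, 13]
r7 m[B→φ5] = [28, 19]
r8 m[φ0→D] = [10, 10]
r8 m[φ0→B] = [19, 11]
r8 m[φ1→C] = [21, 26]
r8 m[φ1→B] = [1, 0]
r8 m[φ2→D] = [11, 12]
r8 m[φ2→N] = [13, 14]
r8 m[φ3→B] = [8, 8]
r8 m[φ4→N] = [6, 7]
r8 m[φ5→B] = [0, 2]
r8 m[φ6→N] = [2, 1]
r8 m[D→φ0] = [11, 12]
r8 m[D→φ2] = [10, 10]
r8 m[N→φ2] = [8, 8]
r8 m[N→φ4] = [15, 15]
r8 m[N→φ6] = [19, 21]
r8 m[C→φ1] = [0, 0]
r8 m[B→φ0] = [9, 10]
r8 m[B→φ1] = [27, 21]
r8 m[B→φ3] = [20, 13]
r8 m[B→φ5] = [28, 19]
fixed point reached at round 8
b[C] = ⊗ incoming = [21, 26]

b[C] = [21, 26]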